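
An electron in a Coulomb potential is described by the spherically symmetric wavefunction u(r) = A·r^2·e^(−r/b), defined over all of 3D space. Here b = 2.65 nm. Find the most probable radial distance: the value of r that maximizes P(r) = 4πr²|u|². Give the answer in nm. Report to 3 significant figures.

r ≈ 7.95 nm

Differentiate P(r) = 4πr²|u|² with respect to r and set to zero.
Solving yields r = 3·b.
With b = 2.65, the most probable radial distance is 7.950 nm.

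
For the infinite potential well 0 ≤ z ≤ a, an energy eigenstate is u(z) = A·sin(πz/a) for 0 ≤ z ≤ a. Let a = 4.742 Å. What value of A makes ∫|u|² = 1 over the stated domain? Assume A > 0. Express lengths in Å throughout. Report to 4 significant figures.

A ≈ 0.6494 Å^(-1/2)

We need A² ∫|f|² dz = 1, taking the integral from 0 to a.
Using sin²θ = (1 − cos 2θ)/2, carrying out the integral gives A² · a/2.
Hence A² = 1/[a/2].
With a = 4.742: A² = 0.42176 and A = 0.64943.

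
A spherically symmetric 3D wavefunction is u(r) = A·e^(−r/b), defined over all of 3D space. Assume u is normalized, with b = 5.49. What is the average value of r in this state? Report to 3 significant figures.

⟨r⟩ ≈ 8.24

The expectation value is the |u|²-weighted average of r: ∫ r|u|² 4πr² dr.
With ∫₀^∞ r^3 e^(−αr) dr = 3!/α^4, since the A² factors cancel between numerator and denominator, ⟨r⟩ = 3·b/2.
With b = 5.49, ⟨r⟩ = 8.235.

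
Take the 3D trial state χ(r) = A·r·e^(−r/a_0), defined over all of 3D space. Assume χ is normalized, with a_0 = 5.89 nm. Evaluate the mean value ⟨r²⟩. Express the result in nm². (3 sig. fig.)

By definition ⟨r²⟩ = ∫ r^2 |χ(r)|² 4πr² dr.
With ∫₀^∞ r^6 e^(−αr) dr = 6!/α^7, the ratio of the moment integral to the normalization integral gives ⟨r²⟩ = 15·a_0^2/2.
With a_0 = 5.89, ⟨r^2⟩ = 260.2.

⟨r^2⟩ ≈ 260 nm^2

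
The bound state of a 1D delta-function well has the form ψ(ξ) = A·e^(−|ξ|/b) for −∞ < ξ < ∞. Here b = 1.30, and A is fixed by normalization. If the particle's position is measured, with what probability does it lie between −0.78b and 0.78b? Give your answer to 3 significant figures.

P ≈ 0.790

P = ∫_{−0.78b}^{0.78b} |ψ(ξ)|² dξ.
With A² fixed by ∫|ψ|² = 1, i.e. A² = (b)^(−1), substitute and integrate.
By symmetry take twice the ξ ≥ 0 contribution in numerator and denominator; the 2's cancel. Substituting u = ξ/b, A² and the length scale cancel in the ratio: P = ∫_{0}^{0.78} e^(-2·u) du / ∫_{0}^{∞} e^(-2·u) du.
An antiderivative of e^(-2·u) is -e^(-2·u)/2; evaluating from 0 to 0.78 gives 1/2 - e^(-39/25)/2, while the full integral is 1/2.
The result is P = 0.7899.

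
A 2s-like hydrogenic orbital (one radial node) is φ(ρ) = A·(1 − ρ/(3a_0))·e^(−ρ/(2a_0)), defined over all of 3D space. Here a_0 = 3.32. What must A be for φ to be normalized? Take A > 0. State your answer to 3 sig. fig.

A ≈ 0.0571

The normalization condition is ∫|φ|² 4πρ² dρ = 1 from 0 to ∞.
Carrying out the integral gives A² · 8·π·a_0^3/3.
With a_0 = 3.32: A² = 0.003262 and A = 0.05711.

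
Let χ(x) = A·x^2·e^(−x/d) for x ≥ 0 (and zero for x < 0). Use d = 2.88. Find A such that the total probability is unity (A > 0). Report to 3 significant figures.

We need A² ∫|f|² dx = 1, taking the integral from 0 to ∞.
∫|χ|² dx = A²·(3·d^5/4).
With d = 2.88: A² = 0.006729 and A = 0.08203.

A ≈ 0.0820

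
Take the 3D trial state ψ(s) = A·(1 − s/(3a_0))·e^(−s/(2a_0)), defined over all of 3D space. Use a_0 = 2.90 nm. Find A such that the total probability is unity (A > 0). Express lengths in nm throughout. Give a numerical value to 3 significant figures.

The normalization condition is ∫|ψ|² 4πs² ds = 1 from 0 to ∞.
In 3D with spherical symmetry the volume element is 4πs² ds.
Using ∫₀^∞ sⁿ e^(−αs) ds = n!/αⁿ⁺¹, carrying out the integral gives A² · 8·π·a_0^3/3.
Setting this equal to 1 gives A² = 1/(8·π·a_0^3/3).
Substituting a_0 = 2.90 gives A² = 0.004894, so A = 0.06996.

A ≈ 0.0700 nm^(-3/2)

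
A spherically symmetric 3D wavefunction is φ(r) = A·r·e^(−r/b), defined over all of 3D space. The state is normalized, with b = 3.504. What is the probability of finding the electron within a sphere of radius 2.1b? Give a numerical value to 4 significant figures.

Integrate the radial probability density 4πr²|φ|² over r ≤ 2.1b.
The full normalization integral is A²·[3·π·b^5] = 1, fixing A².
Substituting u = r/b, A², 4π and the length scale all cancel in the ratio: P = ∫_{0}^{2.1} u^4·e^(-2·u) du / ∫_{0}^{∞} u^4·e^(-2·u) du.
An antiderivative of u^4·e^(-2·u) is -(u^4/2 + u^3 + 3·u^2/2 + 3·u/2 + 3/4)·e^(-2·u); evaluating from 0 to 2.1 gives ≈ 0.307630, while the full integral is 3/4.
Taking the ratio yields P = 0.41017.

P ≈ 0.4102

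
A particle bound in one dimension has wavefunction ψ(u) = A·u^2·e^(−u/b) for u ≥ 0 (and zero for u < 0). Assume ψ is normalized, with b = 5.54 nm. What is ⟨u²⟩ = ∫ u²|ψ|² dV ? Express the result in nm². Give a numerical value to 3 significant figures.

⟨u^2⟩ ≈ 230 nm^2

⟨u²⟩ = ∫ u^2 |ψ|² du over the full domain.
With ∫₀^∞ u^6 e^(−αu) du = 6!/α^7, since the A² factors cancel between numerator and denominator, ⟨u²⟩ = 15·b^2/2.
Putting b = 5.54 gives 230.2.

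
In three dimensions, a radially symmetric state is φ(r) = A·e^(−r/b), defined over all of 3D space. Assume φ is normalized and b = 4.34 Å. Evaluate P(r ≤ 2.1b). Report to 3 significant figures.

P ≈ 0.790

Integrate the radial probability density 4πr²|φ|² over r ≤ 2.1b.
Normalization gives A² = 1/(π·b^3).
Let u = r/b; then A², 4π and the length scale all cancel, so P = ∫_{0}^{2.1} u^2·e^(-2·u) du ÷ ∫_{0}^{∞} u^2·e^(-2·u) du.
Using ∫ u^2·e^(-2·u) du = -(2·u^2 + 2·u + 1)·e^(-2·u)/4, the numerator is 1/4 - 701·e^(-21/5)/200 and the denominator is 1/4.
This evaluates to P = 0.7898.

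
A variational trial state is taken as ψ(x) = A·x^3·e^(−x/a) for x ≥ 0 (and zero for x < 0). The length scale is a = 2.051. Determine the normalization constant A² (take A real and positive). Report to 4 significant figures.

Normalization requires ∫|ψ|² dx = 1, integrated from 0 to ∞.
With ψ = A·x^3·e^(−x/a), the integral evaluates to A²·[45·a^7/8].
So A² = (45·a^7/8)^(−1).
Substituting a = 2.051 gives A² = 0.0011644, so A = 0.034124.

A^2 ≈ 0.001164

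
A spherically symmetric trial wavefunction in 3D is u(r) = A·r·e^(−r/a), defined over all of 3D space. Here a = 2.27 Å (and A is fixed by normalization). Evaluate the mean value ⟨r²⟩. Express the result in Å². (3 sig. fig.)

⟨r^2⟩ ≈ 38.6 Å^2

By definition ⟨r²⟩ = ∫ r^2 |u(r)|² 4πr² dr.
Recall ∫₀^∞ r^m e^(−r/β) dr = m!·β^(m+1), the ratio of the moment integral to the normalization integral gives ⟨r²⟩ = 15·a^2/2.
With a = 2.27, ⟨r^2⟩ = 38.65.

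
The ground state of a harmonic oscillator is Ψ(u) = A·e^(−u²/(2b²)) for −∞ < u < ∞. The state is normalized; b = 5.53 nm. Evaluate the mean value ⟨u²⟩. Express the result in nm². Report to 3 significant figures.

By definition ⟨u²⟩ = ∫ u^2 |Ψ(u)|² du.
Using the Gaussian integral ∫_{−∞}^{∞} e^(−αu²) du = √(π/α), the ratio of the moment integral to the normalization integral gives ⟨u²⟩ = b^2/2.
Putting b = 5.53 gives 15.29.

⟨u^2⟩ ≈ 15.3 nm^2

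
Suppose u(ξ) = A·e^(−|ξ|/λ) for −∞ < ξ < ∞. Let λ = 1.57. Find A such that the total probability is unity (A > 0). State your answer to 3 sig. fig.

A ≈ 0.798

Require ∫ |u|² dξ = 1 over the whole domain.
Recall ∫₀^∞ ξ^m e^(−ξ/β) dξ = m!·β^(m+1), with u = A·e^(−|ξ|/λ), the integral evaluates to A²·[λ].
Hence A² = 1/[λ].
Substituting λ = 1.57 gives A² = 0.6369, so A = 0.7981.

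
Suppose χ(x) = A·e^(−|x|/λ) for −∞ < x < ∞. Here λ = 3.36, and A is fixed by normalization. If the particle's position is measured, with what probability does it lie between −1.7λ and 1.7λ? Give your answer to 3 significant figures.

P = ∫_{−1.7λ}^{1.7λ} |χ(x)|² dx.
The normalization integral ∫|χ|²dx over the whole domain equals λ·A², and A² cancels in the ratio.
By symmetry take twice the x ≥ 0 contribution in numerator and denominator; the 2's cancel. In terms of u = x/λ (A² and the length scale cancel between numerator and denominator), P = [∫_{0}^{1.7} e^(-2·u) du] / [∫_{0}^{∞} e^(-2·u) du].
An antiderivative of e^(-2·u) is -e^(-2·u)/2; evaluating from 0 to 1.7 gives 1/2 - e^(-17/5)/2, while the full integral is 1/2.
This works out to P = 0.9666.

P ≈ 0.967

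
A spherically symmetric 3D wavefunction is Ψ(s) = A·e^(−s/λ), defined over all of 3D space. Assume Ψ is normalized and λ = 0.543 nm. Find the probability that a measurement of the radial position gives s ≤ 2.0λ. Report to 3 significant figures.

P ≈ 0.762

P = ∫ |Ψ|² 4πs² ds over s ≤ 2.0λ.
A² is fixed by ∫₀^∞ 4πs²|Ψ|² ds = 1, i.e. A² = (π·λ^3)^(−1).
Substituting u = s/λ, A², 4π and the length scale all cancel in the ratio: P = ∫_{0}^{2.0} u^2·e^(-2·u) du / ∫_{0}^{∞} u^2·e^(-2·u) du.
Using ∫ u^2·e^(-2·u) du = -(2·u^2 + 2·u + 1)·e^(-2·u)/4, the numerator is 1/4 - 13·e^(-4)/4 and the denominator is 1/4.
The region integral divided by the full integral gives P = 0.7619.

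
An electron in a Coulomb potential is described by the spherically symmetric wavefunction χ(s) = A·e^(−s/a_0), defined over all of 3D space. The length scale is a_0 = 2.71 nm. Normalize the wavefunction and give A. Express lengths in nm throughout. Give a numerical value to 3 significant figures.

The normalization condition is ∫|χ|² 4πs² ds = 1 from 0 to ∞.
The angular integral contributes 4π, leaving ∫₀^∞ s²|χ|² ds.
With ∫₀^∞ s^2 e^(−αs) ds = 2!/α^3, the integral (without the A² prefactor) comes out to π·a_0^3.
Setting this equal to 1 gives A² = 1/(π·a_0^3).
With a_0 = 2.71: A² = 0.01599 and A = 0.1265.

A ≈ 0.126 nm^(-3/2)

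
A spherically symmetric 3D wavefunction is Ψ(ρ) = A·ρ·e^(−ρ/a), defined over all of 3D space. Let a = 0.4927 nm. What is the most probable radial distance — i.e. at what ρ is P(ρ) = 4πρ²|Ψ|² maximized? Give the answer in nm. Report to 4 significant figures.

ρ ≈ 0.9854 nm

Set d/dρ [P(ρ) = 4πρ²|Ψ|²] = 0 and solve for ρ > 0.
This gives ρ = 2·a.
With a = 0.4927, the most probable radial distance is 0.98540 nm.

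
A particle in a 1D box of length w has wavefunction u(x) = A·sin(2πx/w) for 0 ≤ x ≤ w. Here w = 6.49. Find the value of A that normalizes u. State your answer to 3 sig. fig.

The normalization condition is ∫|u|² dx = 1 from 0 to w.
Using sin²θ = (1 − cos 2θ)/2, the integral (without the A² prefactor) comes out to w/2.
Hence A² = 1/[w/2].
With w = 6.49: A² = 0.3082 and A = 0.5551.

A ≈ 0.555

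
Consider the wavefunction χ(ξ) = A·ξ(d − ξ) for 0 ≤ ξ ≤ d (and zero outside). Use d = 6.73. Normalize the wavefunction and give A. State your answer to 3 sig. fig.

Require ∫ |χ|² dξ = 1 over the whole domain.
With χ = A·ξ(d − ξ), the integral evaluates to A²·[d^5/30].
Substituting d = 6.73 gives A² = 0.002173, so A = 0.04661.

A ≈ 0.0466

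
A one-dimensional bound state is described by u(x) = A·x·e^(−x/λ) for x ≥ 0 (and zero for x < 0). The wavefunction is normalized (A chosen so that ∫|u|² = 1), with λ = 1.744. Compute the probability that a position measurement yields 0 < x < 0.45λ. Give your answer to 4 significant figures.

P = ∫_{0}^{0.45λ} |u(x)|² dx.
With A² fixed by ∫|u|² = 1, i.e. A² = (λ^3/4)^(−1), substitute and integrate.
Substituting t = x/λ, A² and the length scale cancel in the ratio: P = ∫_{0}^{0.45} t^2·e^(-2·t) dt / ∫_{0}^{∞} t^2·e^(-2·t) dt.
Using ∫ t^2·e^(-2·t) dt = -(2·t^2 + 2·t + 1)·e^(-2·t)/4, the numerator is 1/4 - 461·e^(-9/10)/800 and the denominator is 1/4.
The result is P = 0.062857.

P ≈ 0.06286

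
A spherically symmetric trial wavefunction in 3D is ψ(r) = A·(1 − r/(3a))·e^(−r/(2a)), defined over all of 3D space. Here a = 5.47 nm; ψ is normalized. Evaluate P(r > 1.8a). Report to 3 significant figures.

P ≈ 0.698

Integrate the radial probability density 4πr²|ψ|² over r > 1.8a.
The full normalization integral is A²·[8·π·a^3/3] = 1, fixing A².
Substituting u = r/a, A², 4π and the length scale all cancel in the ratio: P = ∫_{1.8}^{∞} u^2·(1 - u/3)^2·e^(-u) du / ∫_{0}^{∞} u^2·(1 - u/3)^2·e^(-u) du.
An antiderivative of u^2·(1 - u/3)^2·e^(-u) is (-u^4 + 2·u^3 - 3·u^2 - 6·u - 6)·e^(-u)/9; evaluating from 1.8 to ∞ gives 5282·e^(-9/5)/1875, while the full integral is 2/3.
Taking the ratio yields P = 0.6985.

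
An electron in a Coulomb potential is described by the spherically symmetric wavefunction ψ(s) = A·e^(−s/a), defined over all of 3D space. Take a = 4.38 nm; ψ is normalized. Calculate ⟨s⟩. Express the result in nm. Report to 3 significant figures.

⟨s⟩ = ∫ s |ψ|² 4πs² ds over the full domain.
Evaluating both integrals, ⟨s⟩ = 3·a/2.
Putting a = 4.38 gives 6.570.

⟨s⟩ ≈ 6.57 nm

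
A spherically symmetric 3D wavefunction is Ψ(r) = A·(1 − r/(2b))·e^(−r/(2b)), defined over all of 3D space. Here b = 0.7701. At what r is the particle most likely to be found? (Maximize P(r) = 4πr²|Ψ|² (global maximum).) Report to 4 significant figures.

r ≈ 4.032

The maximum of P(r) = 4πr²|Ψ|² occurs where its derivative vanishes.
Solving yields r = b·(√(5) + 3).
With b = 0.7701, the most probable radial distance is 4.0323.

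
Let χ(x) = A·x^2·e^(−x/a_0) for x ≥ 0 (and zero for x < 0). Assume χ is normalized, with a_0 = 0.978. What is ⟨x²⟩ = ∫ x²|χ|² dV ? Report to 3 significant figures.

⟨x^2⟩ ≈ 7.17

By definition ⟨x²⟩ = ∫ x^2 |χ(x)|² dx.
Recall ∫₀^∞ x^m e^(−x/β) dx = m!·β^(m+1), since the A² factors cancel between numerator and denominator, ⟨x²⟩ = 15·a_0^2/2.
With a_0 = 0.978, ⟨x^2⟩ = 7.174.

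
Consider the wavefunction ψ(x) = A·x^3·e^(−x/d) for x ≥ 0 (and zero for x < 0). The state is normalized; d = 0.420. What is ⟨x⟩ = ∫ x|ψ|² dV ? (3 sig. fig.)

⟨x⟩ ≈ 1.47

By definition ⟨x⟩ = ∫ x |ψ(x)|² dx.
Recall ∫₀^∞ x^m e^(−x/β) dx = m!·β^(m+1), evaluating both integrals, ⟨x⟩ = 7·d/2.
Putting d = 0.420 gives 1.470.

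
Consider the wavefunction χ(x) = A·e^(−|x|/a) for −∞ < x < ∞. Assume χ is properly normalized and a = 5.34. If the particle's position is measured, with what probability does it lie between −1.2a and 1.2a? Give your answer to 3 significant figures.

P ≈ 0.909

|χ|² is the probability density, so P = ∫_{−1.2a}^{1.2a} |χ|² dx.
With A² fixed by ∫|χ|² = 1, i.e. A² = (a)^(−1), substitute and integrate.
Both integrals are even about x = 0, so only the x ≥ 0 halves are needed (the factors of 2 cancel). Let u = x/a; then A² and the length scale cancel, so P = ∫_{0}^{1.2} e^(-2·u) du ÷ ∫_{0}^{∞} e^(-2·u) du.
An antiderivative of e^(-2·u) is -e^(-2·u)/2; evaluating from 0 to 1.2 gives 1/2 - e^(-12/5)/2, while the full integral is 1/2.
The result is P = 0.9093.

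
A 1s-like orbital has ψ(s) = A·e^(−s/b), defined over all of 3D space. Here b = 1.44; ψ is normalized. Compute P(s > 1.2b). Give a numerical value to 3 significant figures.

P ≈ 0.570

P = ∫ |ψ|² 4πs² ds over s > 1.2b.
A² is fixed by ∫₀^∞ 4πs²|ψ|² ds = 1, i.e. A² = (π·b^3)^(−1).
Substituting u = s/b, A², 4π and the length scale all cancel in the ratio: P = ∫_{1.2}^{∞} u^2·e^(-2·u) du / ∫_{0}^{∞} u^2·e^(-2·u) du.
Using ∫ u^2·e^(-2·u) du = -(2·u^2 + 2·u + 1)·e^(-2·u)/4, the numerator is 157·e^(-12/5)/100 and the denominator is 1/4.
The region integral divided by the full integral gives P = 0.5697.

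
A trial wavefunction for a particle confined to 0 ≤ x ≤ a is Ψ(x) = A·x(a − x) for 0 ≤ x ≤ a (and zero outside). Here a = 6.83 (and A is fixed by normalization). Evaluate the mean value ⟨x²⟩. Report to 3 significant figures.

⟨x^2⟩ ≈ 13.3

By definition ⟨x²⟩ = ∫ x^2 |Ψ(x)|² dx.
Expanding the polynomial and integrating term by term, evaluating both integrals, ⟨x²⟩ = 2·a^2/7.
Putting a = 6.83 gives 13.33.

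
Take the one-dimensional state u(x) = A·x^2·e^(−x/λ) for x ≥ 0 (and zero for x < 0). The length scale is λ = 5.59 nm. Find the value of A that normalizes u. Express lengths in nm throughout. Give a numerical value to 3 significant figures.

Require ∫ |u|² dx = 1 over the whole domain.
With ∫₀^∞ x^4 e^(−αx) dx = 4!/α^5, with u = A·x^2·e^(−x/λ), the integral evaluates to A²·[3·λ^5/4].
Substituting λ = 5.59 gives A² = 0.0002443, so A = 0.01563.

A ≈ 0.0156 nm^(-5/2)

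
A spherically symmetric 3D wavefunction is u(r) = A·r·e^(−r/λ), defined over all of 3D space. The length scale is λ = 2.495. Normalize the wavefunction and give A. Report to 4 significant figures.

Normalization requires ∫|u|² 4πr² dr = 1, integrated from 0 to ∞.
In 3D with spherical symmetry the volume element is 4πr² dr.
With u = A·r·e^(−r/λ), the integral evaluates to A²·[3·π·λ^5].
With λ = 2.495: A² = 0.0010974 and A = 0.033127.

A ≈ 0.03313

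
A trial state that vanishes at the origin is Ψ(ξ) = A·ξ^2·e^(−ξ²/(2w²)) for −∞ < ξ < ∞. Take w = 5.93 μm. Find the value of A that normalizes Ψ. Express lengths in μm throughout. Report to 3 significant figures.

A ≈ 0.0101 μm^(-5/2)

Require ∫ |Ψ|² dξ = 1 over the whole domain.
With Ψ = A·ξ^2·e^(−ξ²/(2w²)), the integral evaluates to A²·[3·√(π)·w^5/4].
Substituting w = 5.93 gives A² = 0.0001026, so A = 0.01013.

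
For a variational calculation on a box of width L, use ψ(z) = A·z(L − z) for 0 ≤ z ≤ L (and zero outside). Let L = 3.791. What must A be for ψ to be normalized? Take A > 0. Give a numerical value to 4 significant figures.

We need A² ∫|f|² dz = 1, taking the integral from 0 to L.
Expanding the polynomial and integrating term by term, the integral (without the A² prefactor) comes out to L^5/30.
Hence A² = 1/[L^5/30].
Plugging in L = 3.791 yields A = 0.19574.

A ≈ 0.1957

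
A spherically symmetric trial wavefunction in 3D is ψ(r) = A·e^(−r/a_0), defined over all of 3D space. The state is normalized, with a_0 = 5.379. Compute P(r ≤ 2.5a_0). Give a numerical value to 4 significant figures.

P ≈ 0.8753

P = ∫ |ψ|² 4πr² dr over r ≤ 2.5a_0.
The full normalization integral is A²·[π·a_0^3] = 1, fixing A².
Let u = r/a_0; then A², 4π and the length scale all cancel, so P = ∫_{0}^{2.5} u^2·e^(-2·u) du ÷ ∫_{0}^{∞} u^2·e^(-2·u) du.
Using ∫ u^2·e^(-2·u) du = -(2·u^2 + 2·u + 1)·e^(-2·u)/4, the numerator is 1/4 - 37·e^(-5)/8 and the denominator is 1/4.
The region integral divided by the full integral gives P = 0.87535.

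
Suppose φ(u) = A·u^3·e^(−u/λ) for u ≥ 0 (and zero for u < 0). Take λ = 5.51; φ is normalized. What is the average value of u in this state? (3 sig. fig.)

⟨u⟩ ≈ 19.3

The expectation value is the |φ|²-weighted average of u: ∫ u|φ|² du.
Since the A² factors cancel between numerator and denominator, ⟨u⟩ = 7·λ/2.
Putting λ = 5.51 gives 19.29.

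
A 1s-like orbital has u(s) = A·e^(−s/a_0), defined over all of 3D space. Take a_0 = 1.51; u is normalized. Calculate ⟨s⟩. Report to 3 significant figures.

⟨s⟩ ≈ 2.27

The expectation value is the |u|²-weighted average of s: ∫ s|u|² 4πs² ds.
Since the A² factors cancel between numerator and denominator, ⟨s⟩ = 3·a_0/2.
With a_0 = 1.51, ⟨s⟩ = 2.265.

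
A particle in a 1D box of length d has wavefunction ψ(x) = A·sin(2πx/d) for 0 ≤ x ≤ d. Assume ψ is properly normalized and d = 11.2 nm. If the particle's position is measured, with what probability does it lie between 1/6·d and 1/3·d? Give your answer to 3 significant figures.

P = ∫_{1/6·d}^{1/3·d} |ψ(x)|² dx.
With A² fixed by ∫|ψ|² = 1, i.e. A² = (d/2)^(−1), substitute and integrate.
Let u = x/d; then A² and the length scale cancel, so P = ∫_{1/6}^{1/3} sin(2·π·u)^2 du ÷ ∫_{0}^{1} sin(2·π·u)^2 du.
An antiderivative of sin(2·π·u)^2 is u/2 - sin(4·π·u)/(8·π); evaluating from 1/6 to 1/3 gives √(3)/(8·π) + 1/12, while the full integral is 1/2.
Evaluating gives P = (√(3)/4 + π/6)/π.

P ≈ 0.304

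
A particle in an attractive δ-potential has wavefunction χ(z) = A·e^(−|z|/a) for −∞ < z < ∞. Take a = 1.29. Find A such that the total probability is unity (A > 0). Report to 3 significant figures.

Require ∫ |χ|² dz = 1 over the whole domain.
Using ∫₀^∞ zⁿ e^(−αz) dz = n!/αⁿ⁺¹, carrying out the integral gives A² · a.
With a = 1.29: A² = 0.7752 and A = 0.8805.

A ≈ 0.880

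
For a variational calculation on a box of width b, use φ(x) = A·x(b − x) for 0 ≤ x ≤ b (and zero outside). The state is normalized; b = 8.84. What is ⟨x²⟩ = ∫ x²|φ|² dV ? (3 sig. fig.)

⟨x²⟩ = ∫ x^2 |φ|² dx over the full domain.
Evaluating both integrals, ⟨x²⟩ = 2·b^2/7.
With b = 8.84, ⟨x^2⟩ = 22.33.

⟨x^2⟩ ≈ 22.3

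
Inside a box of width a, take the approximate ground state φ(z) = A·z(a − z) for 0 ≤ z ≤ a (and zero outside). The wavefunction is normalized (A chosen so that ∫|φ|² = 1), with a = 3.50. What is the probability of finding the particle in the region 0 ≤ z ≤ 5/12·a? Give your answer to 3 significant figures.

P = ∫_{0}^{5/12·a} |φ(z)|² dz.
The normalization integral ∫|φ|²dz over the whole domain equals a^5/30·A², and A² cancels in the ratio.
Substituting u = z/a, A² and the length scale cancel in the ratio: P = ∫_{0}^{5/12} u^2·(1 - u)^2 du / ∫_{0}^{1} u^2·(1 - u)^2 du.
With ∫ u^2·(1 - u)^2 du = u^3·(6·u^2 - 15·u + 10)/30 + C, the region integral is ≈ 0.011554 and the full one is 1/30.
Taking the ratio, P = 0.3466.

P ≈ 0.347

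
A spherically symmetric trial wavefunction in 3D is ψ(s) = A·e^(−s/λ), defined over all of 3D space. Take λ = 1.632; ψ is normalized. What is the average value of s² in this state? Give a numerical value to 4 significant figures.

⟨s^2⟩ ≈ 7.990

The expectation value is the |ψ|²-weighted average of s^2: ∫ s^2|ψ|² 4πs² ds.
With ∫₀^∞ s^4 e^(−αs) ds = 4!/α^5, the ratio of the moment integral to the normalization integral gives ⟨s²⟩ = 3·λ^2.
Putting λ = 1.632 gives 7.9903.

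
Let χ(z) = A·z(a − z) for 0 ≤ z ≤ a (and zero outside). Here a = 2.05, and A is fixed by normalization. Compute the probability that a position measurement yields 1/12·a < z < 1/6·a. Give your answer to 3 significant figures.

P = ∫_{1/12·a}^{1/6·a} |χ(z)|² dz.
Since A² = 1/(a^5/30), this is the region integral divided by the full normalization integral.
In terms of u = z/a (A² and the length scale cancel between numerator and denominator), P = [∫_{1/12}^{1/6} u^2·(1 - u)^2 du] / [∫_{0}^{1} u^2·(1 - u)^2 du].
An antiderivative of u^2·(1 - u)^2 is u^3·(6·u^2 - 15·u + 10)/30; evaluating from 1/12 to 1/6 gives ≈ 0.0010135, while the full integral is 1/30.
The result is P = 0.03041.

P ≈ 0.0304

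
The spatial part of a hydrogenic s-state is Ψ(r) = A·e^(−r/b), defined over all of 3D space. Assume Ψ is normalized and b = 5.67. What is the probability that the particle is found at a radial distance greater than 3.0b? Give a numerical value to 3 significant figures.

P ≈ 0.0620

With dV = 4πr²dr, the probability is ∫|Ψ|² dV over r > 3.0b.
A² is fixed by ∫₀^∞ 4πr²|Ψ|² dr = 1, i.e. A² = (π·b^3)^(−1).
In terms of u = r/b (A², 4π and the length scale all cancel between numerator and denominator), P = [∫_{3.0}^{∞} u^2·e^(-2·u) du] / [∫_{0}^{∞} u^2·e^(-2·u) du].
Using ∫ u^2·e^(-2·u) du = -(2·u^2 + 2·u + 1)·e^(-2·u)/4, the numerator is 25·e^(-6)/4 and the denominator is 1/4.
Taking the ratio yields P = 0.06197.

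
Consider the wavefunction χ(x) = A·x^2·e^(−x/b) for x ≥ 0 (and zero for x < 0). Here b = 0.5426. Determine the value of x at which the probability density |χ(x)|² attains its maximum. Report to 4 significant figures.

The maximum of |χ(x)|² occurs where its derivative vanishes.
This gives x = 2·b.
With b = 0.5426, the most probable position is 1.0852.

x ≈ 1.085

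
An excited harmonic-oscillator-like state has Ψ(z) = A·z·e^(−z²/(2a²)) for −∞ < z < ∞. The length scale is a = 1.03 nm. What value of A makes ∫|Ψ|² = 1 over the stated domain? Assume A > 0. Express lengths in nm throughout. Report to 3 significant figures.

A ≈ 1.02 nm^(-3/2)

Require ∫ |Ψ|² dz = 1 over the whole domain.
Differentiating ∫e^(−αz²) dz = √(π/α) under α to get the higher moments, carrying out the integral gives A² · √(π)·a^3/2.
Setting this equal to 1 gives A² = 1/(√(π)·a^3/2).
Substituting a = 1.03 gives A² = 1.033, so A = 1.016.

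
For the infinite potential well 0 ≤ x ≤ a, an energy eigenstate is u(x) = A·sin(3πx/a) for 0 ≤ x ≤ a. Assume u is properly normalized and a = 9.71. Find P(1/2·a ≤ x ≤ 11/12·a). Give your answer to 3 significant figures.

The probability is P = ∫ |u|² dx over [1/2·a, 11/12·a].
Since A² = 1/(a/2), this is the region integral divided by the full normalization integral.
Substituting t = x/a, A² and the length scale cancel in the ratio: P = ∫_{1/2}^{11/12} sin(3·π·t)^2 dt / ∫_{0}^{1} sin(3·π·t)^2 dt.
An antiderivative of sin(3·π·t)^2 is t/2 - sin(6·π·t)/(12·π); evaluating from 1/2 to 11/12 gives 1/(12·π) + 5/24, while the full integral is 1/2.
The result is P = (2 + 5·π)/(12·π).

P ≈ 0.470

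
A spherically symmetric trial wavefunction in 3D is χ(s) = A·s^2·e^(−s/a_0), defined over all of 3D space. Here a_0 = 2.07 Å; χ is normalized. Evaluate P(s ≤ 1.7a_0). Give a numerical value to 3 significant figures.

P = ∫ |χ|² 4πs² ds over s ≤ 1.7a_0.
Normalization gives A² = 1/(45·π·a_0^7/2).
In terms of u = s/a_0 (A², 4π and the length scale all cancel between numerator and denominator), P = [∫_{0}^{1.7} u^6·e^(-2·u) du] / [∫_{0}^{∞} u^6·e^(-2·u) du].
With ∫ u^6·e^(-2·u) du = -(4·u^6 + 12·u^5 + 30·u^4 + 60·u^3 + 90·u^2 + 90·u + 45)·e^(-2·u)/8 + C, the region integral is ≈ 0.32542 and the full one is 45/8.
This evaluates to P = 0.05785.

P ≈ 0.0579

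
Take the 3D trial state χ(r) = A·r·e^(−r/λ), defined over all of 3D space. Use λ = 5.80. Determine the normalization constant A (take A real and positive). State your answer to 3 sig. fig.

The normalization condition is ∫|χ|² 4πr² dr = 1 from 0 to ∞.
The angular integral contributes 4π, leaving ∫₀^∞ r²|χ|² dr.
∫|χ|² 4πr² dr = A²·(3·π·λ^5).
So A² = (3·π·λ^5)^(−1).
With λ = 5.80: A² = 0.00001617 and A = 0.004021.

A ≈ 0.00402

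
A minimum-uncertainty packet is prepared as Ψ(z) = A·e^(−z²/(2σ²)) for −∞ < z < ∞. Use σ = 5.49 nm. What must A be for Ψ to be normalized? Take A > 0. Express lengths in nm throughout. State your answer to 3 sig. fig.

A ≈ 0.321 nm^(-1/2)

Require ∫ |Ψ|² dz = 1 over the whole domain.
Differentiating ∫e^(−αz²) dz = √(π/α) under α to get the higher moments, the integral (without the A² prefactor) comes out to √(π)·σ.
With σ = 5.49: A² = 0.1028 and A = 0.3206.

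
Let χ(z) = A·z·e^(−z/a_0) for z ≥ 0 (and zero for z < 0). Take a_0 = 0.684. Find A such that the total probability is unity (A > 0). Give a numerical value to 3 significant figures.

A ≈ 3.54

The normalization condition is ∫|χ|² dz = 1 from 0 to ∞.
Using ∫₀^∞ zⁿ e^(−αz) dz = n!/αⁿ⁺¹, with χ = A·z·e^(−z/a_0), the integral evaluates to A²·[a_0^3/4].
Setting this equal to 1 gives A² = 1/(a_0^3/4).
With a_0 = 0.684: A² = 12.50 and A = 3.535.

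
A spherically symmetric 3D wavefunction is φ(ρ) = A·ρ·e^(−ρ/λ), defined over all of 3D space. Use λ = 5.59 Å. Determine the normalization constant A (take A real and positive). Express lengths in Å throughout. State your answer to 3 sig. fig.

A ≈ 0.00441 Å^(-5/2)

The normalization condition is ∫|φ|² 4πρ² dρ = 1 from 0 to ∞.
Recall ∫₀^∞ ρ^m e^(−ρ/β) dρ = m!·β^(m+1), ∫|φ|² 4πρ² dρ = A²·(3·π·λ^5).
Plugging in λ = 5.59 yields A = 0.004409.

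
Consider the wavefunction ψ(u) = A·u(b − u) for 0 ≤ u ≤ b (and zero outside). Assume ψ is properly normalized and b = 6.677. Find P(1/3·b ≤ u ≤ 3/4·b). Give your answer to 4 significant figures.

P = ∫_{1/3·b}^{3/4·b} |ψ(u)|² du.
With A² fixed by ∫|ψ|² = 1, i.e. A² = (b^5/30)^(−1), substitute and integrate.
Let t = u/b; then A² and the length scale cancel, so P = ∫_{1/3}^{3/4} t^2·(1 - t)^2 dt ÷ ∫_{0}^{1} t^2·(1 - t)^2 dt.
An antiderivative of t^2·(1 - t)^2 is t^3·(6·t^2 - 15·t + 10)/30; evaluating from 1/3 to 3/4 gives ≈ 0.0228869, while the full integral is 1/30.
Taking the ratio, P = 0.68661.

P ≈ 0.6866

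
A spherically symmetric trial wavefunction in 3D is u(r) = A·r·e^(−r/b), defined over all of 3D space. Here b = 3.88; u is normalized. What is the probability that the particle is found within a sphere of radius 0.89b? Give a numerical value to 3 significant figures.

With dV = 4πr²dr, the probability is ∫|u|² dV over r ≤ 0.89b.
Normalization gives A² = 1/(3·π·b^5).
In terms of t = r/b (A², 4π and the length scale all cancel between numerator and denominator), P = [∫_{0}^{0.89} t^4·e^(-2·t) dt] / [∫_{0}^{∞} t^4·e^(-2·t) dt].
An antiderivative of t^4·e^(-2·t) is -(t^4/2 + t^3 + 3·t^2/2 + 3·t/2 + 3/4)·e^(-2·t); evaluating from 0 to 0.89 gives ≈ 0.026234, while the full integral is 3/4.
Taking the ratio yields P = 0.03498.

P ≈ 0.0350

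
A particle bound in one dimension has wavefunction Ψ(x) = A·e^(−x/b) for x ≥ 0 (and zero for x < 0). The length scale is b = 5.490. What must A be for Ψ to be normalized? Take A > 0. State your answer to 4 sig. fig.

A ≈ 0.6036

The normalization condition is ∫|Ψ|² dx = 1 from 0 to ∞.
∫|Ψ|² dx = A²·(b/2).
So A² = (b/2)^(−1).
Plugging in b = 5.490 yields A = 0.60357.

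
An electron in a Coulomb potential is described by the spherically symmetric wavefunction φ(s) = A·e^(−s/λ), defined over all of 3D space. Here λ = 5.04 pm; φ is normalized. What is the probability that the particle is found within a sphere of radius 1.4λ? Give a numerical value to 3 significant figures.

With dV = 4πs²ds, the probability is ∫|φ|² dV over s ≤ 1.4λ.
A² is fixed by ∫₀^∞ 4πs²|φ|² ds = 1, i.e. A² = (π·λ^3)^(−1).
Let u = s/λ; then A², 4π and the length scale all cancel, so P = ∫_{0}^{1.4} u^2·e^(-2·u) du ÷ ∫_{0}^{∞} u^2·e^(-2·u) du.
With ∫ u^2·e^(-2·u) du = -(2·u^2 + 2·u + 1)·e^(-2·u)/4 + C, the region integral is 1/4 - 193·e^(-14/5)/100 and the full one is 1/4.
This evaluates to P = 0.5305.

P ≈ 0.531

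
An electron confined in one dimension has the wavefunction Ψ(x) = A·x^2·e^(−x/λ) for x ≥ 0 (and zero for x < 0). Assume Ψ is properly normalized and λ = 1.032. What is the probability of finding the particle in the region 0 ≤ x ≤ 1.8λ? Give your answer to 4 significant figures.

P = ∫_{0}^{1.8λ} |Ψ(x)|² dx.
Since A² = 1/(3·λ^5/4), this is the region integral divided by the full normalization integral.
Substituting u = x/λ, A² and the length scale cancel in the ratio: P = ∫_{0}^{1.8} u^4·e^(-2·u) du / ∫_{0}^{∞} u^4·e^(-2·u) du.
With ∫ u^4·e^(-2·u) du = -(u^4/2 + u^3 + 3·u^2/2 + 3·u/2 + 3/4)·e^(-2·u) + C, the region integral is ≈ 0.220171 and the full one is 3/4.
Evaluating gives P = 0.29356.

P ≈ 0.2936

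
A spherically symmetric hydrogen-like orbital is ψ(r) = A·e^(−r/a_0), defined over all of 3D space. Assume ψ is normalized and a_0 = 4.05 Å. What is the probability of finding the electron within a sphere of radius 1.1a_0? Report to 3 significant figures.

P ≈ 0.377

Integrate the radial probability density 4πr²|ψ|² over r ≤ 1.1a_0.
The full normalization integral is A²·[π·a_0^3] = 1, fixing A².
Substituting u = r/a_0, A², 4π and the length scale all cancel in the ratio: P = ∫_{0}^{1.1} u^2·e^(-2·u) du / ∫_{0}^{∞} u^2·e^(-2·u) du.
An antiderivative of u^2·e^(-2·u) is -(2·u^2 + 2·u + 1)·e^(-2·u)/4; evaluating from 0 to 1.1 gives 1/4 - 281·e^(-11/5)/200, while the full integral is 1/4.
This evaluates to P = 0.3773.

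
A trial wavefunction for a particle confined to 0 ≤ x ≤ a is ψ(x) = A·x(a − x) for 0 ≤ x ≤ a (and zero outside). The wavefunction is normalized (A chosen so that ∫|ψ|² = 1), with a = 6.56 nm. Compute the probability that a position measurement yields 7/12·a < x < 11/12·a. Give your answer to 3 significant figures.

P ≈ 0.342

P = ∫_{7/12·a}^{11/12·a} |ψ(x)|² dx.
The normalization integral ∫|ψ|²dx over the whole domain equals a^5/30·A², and A² cancels in the ratio.
Substituting u = x/a, A² and the length scale cancel in the ratio: P = ∫_{7/12}^{11/12} u^2·(1 - u)^2 du / ∫_{0}^{1} u^2·(1 - u)^2 du.
An antiderivative of u^2·(1 - u)^2 is u^3·(6·u^2 - 15·u + 10)/30; evaluating from 7/12 to 11/12 gives ≈ 0.011384, while the full integral is 1/30.
The result is P = 0.3415.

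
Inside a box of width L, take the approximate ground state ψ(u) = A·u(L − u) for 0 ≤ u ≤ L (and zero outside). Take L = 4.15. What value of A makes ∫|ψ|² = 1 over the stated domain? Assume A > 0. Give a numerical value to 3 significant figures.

A ≈ 0.156

Normalization requires ∫|ψ|² du = 1, integrated from 0 to L.
Carrying out the integral gives A² · L^5/30.
So A² = (L^5/30)^(−1).
Plugging in L = 4.15 yields A = 0.1561.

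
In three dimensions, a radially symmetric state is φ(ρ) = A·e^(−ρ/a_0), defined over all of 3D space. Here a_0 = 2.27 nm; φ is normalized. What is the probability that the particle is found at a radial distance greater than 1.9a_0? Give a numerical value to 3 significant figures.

P ≈ 0.269

P = ∫ |φ|² 4πρ² dρ over ρ > 1.9a_0.
A² is fixed by ∫₀^∞ 4πρ²|φ|² dρ = 1, i.e. A² = (π·a_0^3)^(−1).
In terms of u = ρ/a_0 (A², 4π and the length scale all cancel between numerator and denominator), P = [∫_{1.9}^{∞} u^2·e^(-2·u) du] / [∫_{0}^{∞} u^2·e^(-2·u) du].
With ∫ u^2·e^(-2·u) du = -(2·u^2 + 2·u + 1)·e^(-2·u)/4 + C, the region integral is 601·e^(-19/5)/200 and the full one is 1/4.
Taking the ratio yields P = 0.2689.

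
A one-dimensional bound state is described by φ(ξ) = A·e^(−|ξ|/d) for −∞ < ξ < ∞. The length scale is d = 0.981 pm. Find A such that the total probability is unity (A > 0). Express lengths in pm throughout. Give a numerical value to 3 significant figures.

Normalization requires ∫|φ|² dξ = 1, integrated from −∞ to ∞.
With ∫₀^∞ ξ^0 e^(−αξ) dξ = 0!/α^1, the integral (without the A² prefactor) comes out to d.
So A² = (d)^(−1).
Plugging in d = 0.981 yields A = 1.010.

A ≈ 1.01 pm^(-1/2)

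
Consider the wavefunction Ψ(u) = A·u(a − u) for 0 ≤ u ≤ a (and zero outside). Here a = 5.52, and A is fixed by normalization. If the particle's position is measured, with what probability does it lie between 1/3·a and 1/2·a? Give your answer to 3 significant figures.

|Ψ|² is the probability density, so P = ∫_{1/3·a}^{1/2·a} |Ψ|² du.
The normalization integral ∫|Ψ|²du over the whole domain equals a^5/30·A², and A² cancels in the ratio.
Substituting t = u/a, A² and the length scale cancel in the ratio: P = ∫_{1/3}^{1/2} t^2·(1 - t)^2 dt / ∫_{0}^{1} t^2·(1 - t)^2 dt.
An antiderivative of t^2·(1 - t)^2 is t^3·(6·t^2 - 15·t + 10)/30; evaluating from 1/3 to 1/2 gives 47/4860, while the full integral is 1/30.
Evaluating gives P = 47/162.

P ≈ 0.290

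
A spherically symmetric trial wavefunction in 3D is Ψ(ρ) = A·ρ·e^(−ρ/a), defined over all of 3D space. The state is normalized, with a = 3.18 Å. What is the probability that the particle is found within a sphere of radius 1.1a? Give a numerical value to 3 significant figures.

P ≈ 0.0725

Integrate the radial probability density 4πρ²|Ψ|² over ρ ≤ 1.1a.
The full normalization integral is A²·[3·π·a^5] = 1, fixing A².
Substituting u = ρ/a, A², 4π and the length scale all cancel in the ratio: P = ∫_{0}^{1.1} u^4·e^(-2·u) du / ∫_{0}^{∞} u^4·e^(-2·u) du.
Using ∫ u^4·e^(-2·u) du = -(u^4/2 + u^3 + 3·u^2/2 + 3·u/2 + 3/4)·e^(-2·u), the numerator is ≈ 0.054372 and the denominator is 3/4.
The region integral divided by the full integral gives P = 0.07250.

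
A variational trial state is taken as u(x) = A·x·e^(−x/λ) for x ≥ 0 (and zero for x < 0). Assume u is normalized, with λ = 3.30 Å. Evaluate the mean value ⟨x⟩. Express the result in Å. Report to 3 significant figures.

⟨x⟩ ≈ 4.95 Å

⟨x⟩ = ∫ x |u|² dx over the full domain.
Using ∫₀^∞ xⁿ e^(−αx) dx = n!/αⁿ⁺¹, evaluating both integrals, ⟨x⟩ = 3·λ/2.
Putting λ = 3.30 gives 4.950.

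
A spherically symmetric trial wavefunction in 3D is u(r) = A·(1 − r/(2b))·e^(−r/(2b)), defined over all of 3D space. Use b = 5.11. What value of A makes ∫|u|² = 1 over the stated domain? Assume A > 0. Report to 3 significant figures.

A ≈ 0.0173

Require ∫ |u|² 4πr² dr = 1 over the whole domain.
The angular integral contributes 4π, leaving ∫₀^∞ r²|u|² dr.
Recall ∫₀^∞ r^m e^(−r/β) dr = m!·β^(m+1), the integral (without the A² prefactor) comes out to 8·π·b^3.
Setting this equal to 1 gives A² = 1/(8·π·b^3).
Substituting b = 5.11 gives A² = 0.0002982, so A = 0.01727.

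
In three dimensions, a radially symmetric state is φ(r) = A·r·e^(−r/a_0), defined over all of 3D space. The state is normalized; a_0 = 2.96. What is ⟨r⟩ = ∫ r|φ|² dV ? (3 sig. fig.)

⟨r⟩ ≈ 7.40

By definition ⟨r⟩ = ∫ r |φ(r)|² 4πr² dr.
The ratio of the moment integral to the normalization integral gives ⟨r⟩ = 5·a_0/2.
With a_0 = 2.96, ⟨r⟩ = 7.400.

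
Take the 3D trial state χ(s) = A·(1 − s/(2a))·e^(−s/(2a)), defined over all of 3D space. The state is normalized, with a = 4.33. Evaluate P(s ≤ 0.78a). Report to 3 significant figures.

P ≈ 0.0234

With dV = 4πs²ds, the probability is ∫|χ|² dV over s ≤ 0.78a.
A² is fixed by ∫₀^∞ 4πs²|χ|² ds = 1, i.e. A² = (8·π·a^3)^(−1).
Substituting u = s/a, A², 4π and the length scale all cancel in the ratio: P = ∫_{0}^{0.78} u^2·(1 - u/2)^2·e^(-u) du / ∫_{0}^{∞} u^2·(1 - u/2)^2·e^(-u) du.
An antiderivative of u^2·(1 - u/2)^2·e^(-u) is -(u^4/4 + u^2 + 2·u + 2)·e^(-u); evaluating from 0 to 0.78 gives ≈ 0.046761, while the full integral is 2.
The region integral divided by the full integral gives P = 0.02338.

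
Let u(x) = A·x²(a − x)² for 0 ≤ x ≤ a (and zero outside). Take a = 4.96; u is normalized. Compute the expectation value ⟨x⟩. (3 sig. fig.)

The expectation value is the |u|²-weighted average of x: ∫ x|u|² dx.
Evaluating both integrals, ⟨x⟩ = a/2.
With a = 4.96, ⟨x⟩ = 2.480.

⟨x⟩ ≈ 2.48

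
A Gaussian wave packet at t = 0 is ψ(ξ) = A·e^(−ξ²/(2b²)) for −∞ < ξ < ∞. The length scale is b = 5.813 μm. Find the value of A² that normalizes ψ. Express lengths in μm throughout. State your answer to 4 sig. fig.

A^2 ≈ 0.09706 μm^(-1)

The normalization condition is ∫|ψ|² dξ = 1 from −∞ to ∞.
∫|ψ|² dξ = A²·(√(π)·b).
Setting this equal to 1 gives A² = 1/(√(π)·b).
Substituting b = 5.813 gives A² = 0.097057, so A = 0.31154.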